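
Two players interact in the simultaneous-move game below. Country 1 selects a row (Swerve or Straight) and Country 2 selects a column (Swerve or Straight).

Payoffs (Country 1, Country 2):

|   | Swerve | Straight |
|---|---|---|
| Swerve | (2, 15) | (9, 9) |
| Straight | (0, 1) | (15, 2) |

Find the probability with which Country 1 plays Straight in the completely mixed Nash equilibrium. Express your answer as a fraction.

6/7

Let p be the probability that Country 1 plays Swerve. In a completely mixed equilibrium, Country 2 must be indifferent between Swerve and Straight.
Country 2's expected payoff from Swerve is 15p + (1−p); from Straight it is 9p + 2(1−p).
Setting these equal: 14p + 1 = 7p + 2, so p = 1/7.
Therefore Country 1 plays Straight with probability 1 − 1/7 = 6/7.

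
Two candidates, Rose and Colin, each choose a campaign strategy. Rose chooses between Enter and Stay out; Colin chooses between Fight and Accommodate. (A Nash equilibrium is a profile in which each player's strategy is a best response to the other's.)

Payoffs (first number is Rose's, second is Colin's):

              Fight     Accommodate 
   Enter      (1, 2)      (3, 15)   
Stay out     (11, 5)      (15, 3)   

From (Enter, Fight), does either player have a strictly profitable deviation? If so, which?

Rose at (Enter, Fight) earns 1; deviating to Stay out yields 11 — a strict improvement.
Colin earns 2; deviating to Accommodate yields 15 — a strict improvement.
Both Rose and Colin have strictly profitable deviations.

Both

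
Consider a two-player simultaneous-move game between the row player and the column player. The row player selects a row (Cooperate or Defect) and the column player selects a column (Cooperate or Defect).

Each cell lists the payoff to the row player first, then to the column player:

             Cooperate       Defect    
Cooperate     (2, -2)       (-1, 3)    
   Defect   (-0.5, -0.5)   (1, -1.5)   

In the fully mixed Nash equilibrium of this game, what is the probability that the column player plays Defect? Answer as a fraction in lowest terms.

Let c be the probability that the column player plays Cooperate. In a completely mixed equilibrium, the row player must be indifferent between Cooperate and Defect.
The row player's expected payoff from Cooperate is 2c − (1−c); from Defect it is −0.5c + (1−c).
Setting these equal: 3c − 1 = −1.5c + 1, so c = 4/9.
Therefore the column player plays Defect with probability 1 − 4/9 = 5/9.

5/9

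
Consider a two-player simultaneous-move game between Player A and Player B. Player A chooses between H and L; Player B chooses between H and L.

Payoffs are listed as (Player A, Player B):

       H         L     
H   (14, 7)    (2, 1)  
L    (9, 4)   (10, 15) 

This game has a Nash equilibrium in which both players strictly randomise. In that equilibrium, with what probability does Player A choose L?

Let x be the probability that Player A plays H. In a completely mixed equilibrium, Player B must be indifferent between H and L.
Player B's expected payoff from H is 7x + 4(1−x); from L it is x + 15(1−x).
Setting these equal: 3x + 4 = −14x + 15, so x = 11/17.
Therefore Player A plays L with probability 1 − 11/17 = 6/17.

6/17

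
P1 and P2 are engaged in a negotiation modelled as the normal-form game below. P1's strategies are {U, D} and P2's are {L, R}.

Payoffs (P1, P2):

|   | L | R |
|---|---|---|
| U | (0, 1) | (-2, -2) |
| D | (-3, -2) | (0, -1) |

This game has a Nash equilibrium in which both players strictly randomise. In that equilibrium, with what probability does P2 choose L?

Let q be the probability that P2 plays L. In a completely mixed equilibrium, P1 must be indifferent between U and D.
P1's expected payoff from U is −2(1−q); from D it is −3q.
Setting these equal: 2q − 2 = −3q, so q = 2/5.

2/5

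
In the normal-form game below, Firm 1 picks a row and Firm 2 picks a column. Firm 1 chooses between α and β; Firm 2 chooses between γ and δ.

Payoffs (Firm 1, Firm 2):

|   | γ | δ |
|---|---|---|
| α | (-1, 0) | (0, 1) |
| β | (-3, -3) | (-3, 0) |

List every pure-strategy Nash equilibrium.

(α, γ): Firm 2 prefers δ (1 > 0) — not an equilibrium.
(α, δ): Firm 1 gets 0 ≥ -3 from β, and Firm 2 gets 1 ≥ 0 from γ — Nash equilibrium.
(β, γ): Firm 1 prefers α (-1 > -3); Firm 2 prefers δ (0 > -3) — not an equilibrium.
(β, δ): Firm 1 prefers α (0 > -3) — not an equilibrium.

(α, δ)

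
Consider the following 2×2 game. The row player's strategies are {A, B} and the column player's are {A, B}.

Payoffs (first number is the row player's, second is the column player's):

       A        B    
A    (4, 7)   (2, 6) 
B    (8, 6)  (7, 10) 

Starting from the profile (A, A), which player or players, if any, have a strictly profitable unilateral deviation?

The row player

The row player at (A, A) earns 4; deviating to B yields 8 — a strict improvement.
The column player earns 7; deviating to B yields 6 — not better.
Only the row player has a strictly profitable deviation.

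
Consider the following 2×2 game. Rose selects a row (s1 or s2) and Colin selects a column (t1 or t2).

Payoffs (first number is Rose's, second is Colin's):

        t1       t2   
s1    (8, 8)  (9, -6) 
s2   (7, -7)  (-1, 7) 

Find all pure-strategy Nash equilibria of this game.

(s1, t1): Rose gets 8 ≥ 7 from s2, and Colin gets 8 ≥ -6 from t2 — Nash equilibrium.
(s1, t2): Colin prefers t1 (8 > -6) — not an equilibrium.
(s2, t1): Rose prefers s1 (8 > 7); Colin prefers t2 (7 > -7) — not an equilibrium.
(s2, t2): Rose prefers s1 (9 > -1) — not an equilibrium.

(s1, t1)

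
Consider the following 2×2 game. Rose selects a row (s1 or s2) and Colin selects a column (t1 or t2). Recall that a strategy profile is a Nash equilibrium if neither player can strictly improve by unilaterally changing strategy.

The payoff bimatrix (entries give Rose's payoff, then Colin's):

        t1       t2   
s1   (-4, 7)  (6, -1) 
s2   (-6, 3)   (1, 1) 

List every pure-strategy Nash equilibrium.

(s1, t1)

(s1, t1): Rose gets -4 ≥ -6 from s2, and Colin gets 7 ≥ -1 from t2 — Nash equilibrium.
(s1, t2): Colin prefers t1 (7 > -1) — not an equilibrium.
(s2, t1): Rose prefers s1 (-4 > -6) — not an equilibrium.
(s2, t2): Rose prefers s1 (6 > 1); Colin prefers t1 (3 > 1) — not an equilibrium.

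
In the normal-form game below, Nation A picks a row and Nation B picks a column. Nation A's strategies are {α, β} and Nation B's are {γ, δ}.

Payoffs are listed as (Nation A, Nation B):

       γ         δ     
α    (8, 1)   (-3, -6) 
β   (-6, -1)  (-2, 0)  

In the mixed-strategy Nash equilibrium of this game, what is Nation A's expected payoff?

First find y, the probability Nation B plays γ, from Nation A's indifference between α and β: 8y − 3(1−y) = −6y − 2(1−y), giving y = 1/15.
Since Nation A is indifferent in equilibrium, Nation A's expected payoff equals the payoff from either row against (1/15, 14/15). Using α: 8(1/15) − 3(14/15) = -34/15.

-34/15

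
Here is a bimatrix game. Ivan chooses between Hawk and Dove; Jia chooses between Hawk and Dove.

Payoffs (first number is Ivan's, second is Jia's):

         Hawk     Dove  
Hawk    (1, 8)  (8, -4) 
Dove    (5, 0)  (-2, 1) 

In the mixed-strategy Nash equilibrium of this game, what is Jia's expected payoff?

First find p, the probability Ivan plays Hawk, from Jia's indifference between Hawk and Dove: 8p = −4p + (1−p), giving p = 1/13.
Since Jia is indifferent in equilibrium, Jia's expected payoff equals the payoff from either column against (1/13, 12/13). Using Hawk: 8(1/13) = 8/13.

8/13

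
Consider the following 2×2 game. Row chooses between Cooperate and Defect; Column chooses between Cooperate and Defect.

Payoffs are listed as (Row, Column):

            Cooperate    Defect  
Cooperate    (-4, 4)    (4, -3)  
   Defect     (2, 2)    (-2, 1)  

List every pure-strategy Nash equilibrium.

(Defect, Cooperate)

(Cooperate, Cooperate): Row prefers Defect (2 > -4) — not an equilibrium.
(Cooperate, Defect): Column prefers Cooperate (4 > -3) — not an equilibrium.
(Defect, Cooperate): Row gets 2 ≥ -4 from Cooperate, and Column gets 2 ≥ 1 from Defect — Nash equilibrium.
(Defect, Defect): Row prefers Cooperate (4 > -2); Column prefers Cooperate (2 > 1) — not an equilibrium.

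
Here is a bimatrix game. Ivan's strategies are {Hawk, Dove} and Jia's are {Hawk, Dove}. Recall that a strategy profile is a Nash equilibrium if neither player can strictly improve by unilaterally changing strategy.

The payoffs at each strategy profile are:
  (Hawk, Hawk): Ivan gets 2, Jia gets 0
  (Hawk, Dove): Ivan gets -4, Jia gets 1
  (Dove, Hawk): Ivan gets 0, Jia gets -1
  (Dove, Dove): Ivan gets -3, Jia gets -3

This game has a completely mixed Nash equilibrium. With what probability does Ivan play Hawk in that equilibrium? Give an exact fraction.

2/3

Let p be the probability that Ivan plays Hawk. In a completely mixed equilibrium, Jia must be indifferent between Hawk and Dove.
Jia's expected payoff from Hawk is −(1−p); from Dove it is p − 3(1−p).
Setting these equal: p − 1 = 4p − 3, so p = 2/3.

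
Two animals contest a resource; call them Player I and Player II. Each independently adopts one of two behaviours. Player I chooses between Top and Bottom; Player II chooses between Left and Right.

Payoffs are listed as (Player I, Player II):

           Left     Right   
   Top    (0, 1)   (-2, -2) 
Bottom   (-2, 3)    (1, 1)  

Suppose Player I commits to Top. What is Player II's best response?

Against Top, Player II earns 1 from Left and -2 from Right.
So Left is the best response.

Left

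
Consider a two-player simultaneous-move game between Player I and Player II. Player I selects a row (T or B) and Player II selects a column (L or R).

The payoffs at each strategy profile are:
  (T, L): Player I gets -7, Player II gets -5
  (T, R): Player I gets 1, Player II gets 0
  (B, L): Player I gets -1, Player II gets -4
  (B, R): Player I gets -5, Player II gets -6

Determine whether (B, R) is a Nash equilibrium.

No

At (B, R), Player I earns -5; switching to T would give 1, so Player I would deviate.
Player II earns -6; switching to L would give -4, so Player II would deviate.
Since at least one player can profitably deviate, this is not a Nash equilibrium.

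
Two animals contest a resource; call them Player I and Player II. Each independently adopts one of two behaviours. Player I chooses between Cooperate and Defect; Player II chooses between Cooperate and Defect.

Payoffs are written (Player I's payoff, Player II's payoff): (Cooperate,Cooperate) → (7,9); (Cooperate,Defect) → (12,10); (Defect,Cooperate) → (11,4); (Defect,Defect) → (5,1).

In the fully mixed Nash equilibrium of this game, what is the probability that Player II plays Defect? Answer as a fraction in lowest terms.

4/11

Let y be the probability that Player II plays Cooperate. In a completely mixed equilibrium, Player I must be indifferent between Cooperate and Defect.
Player I's expected payoff from Cooperate is 7y + 12(1−y); from Defect it is 11y + 5(1−y).
Setting these equal: −5y + 12 = 6y + 5, so y = 7/11.
Therefore Player II plays Defect with probability 1 − 7/11 = 4/11.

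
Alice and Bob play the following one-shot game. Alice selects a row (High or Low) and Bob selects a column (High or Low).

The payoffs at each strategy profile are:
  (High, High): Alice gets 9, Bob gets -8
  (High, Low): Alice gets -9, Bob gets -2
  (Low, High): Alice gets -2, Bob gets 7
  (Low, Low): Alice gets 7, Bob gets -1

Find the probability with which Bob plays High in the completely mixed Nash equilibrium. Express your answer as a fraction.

Let q be the probability that Bob plays High. In a completely mixed equilibrium, Alice must be indifferent between High and Low.
Alice's expected payoff from High is 9q − 9(1−q); from Low it is −2q + 7(1−q).
Setting these equal: 18q − 9 = −9q + 7, so q = 16/27.

16/27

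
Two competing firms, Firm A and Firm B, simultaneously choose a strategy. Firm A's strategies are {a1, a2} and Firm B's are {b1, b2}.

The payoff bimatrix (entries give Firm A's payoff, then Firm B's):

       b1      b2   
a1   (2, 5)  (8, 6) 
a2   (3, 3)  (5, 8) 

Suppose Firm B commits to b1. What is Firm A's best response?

Against b1, Firm A earns 2 from a1 and 3 from a2.
So a2 is the best response.

a2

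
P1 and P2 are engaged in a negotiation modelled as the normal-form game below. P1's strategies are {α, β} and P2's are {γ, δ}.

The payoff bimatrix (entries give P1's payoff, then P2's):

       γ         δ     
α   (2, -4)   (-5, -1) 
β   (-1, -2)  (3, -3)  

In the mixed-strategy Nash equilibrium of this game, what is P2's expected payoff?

-5/2

First find x, the probability P1 plays α, from P2's indifference between γ and δ: −4x − 2(1−x) = −x − 3(1−x), giving x = 1/4.
Since P2 is indifferent in equilibrium, P2's expected payoff equals the payoff from either column against (1/4, 3/4). Using γ: −4(1/4) − 2(3/4) = -5/2.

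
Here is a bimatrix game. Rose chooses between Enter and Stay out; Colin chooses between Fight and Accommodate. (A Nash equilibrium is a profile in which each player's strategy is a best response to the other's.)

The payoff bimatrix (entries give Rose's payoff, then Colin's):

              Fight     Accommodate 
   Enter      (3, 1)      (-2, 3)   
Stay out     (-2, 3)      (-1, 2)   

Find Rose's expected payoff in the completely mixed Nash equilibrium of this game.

First find y, the probability Colin plays Fight, from Rose's indifference between Enter and Stay out: 3y − 2(1−y) = −2y − (1−y), giving y = 1/6.
Since Rose is indifferent in equilibrium, Rose's expected payoff equals the payoff from either row against (1/6, 5/6). Using Enter: 3(1/6) − 2(5/6) = -7/6.

-7/6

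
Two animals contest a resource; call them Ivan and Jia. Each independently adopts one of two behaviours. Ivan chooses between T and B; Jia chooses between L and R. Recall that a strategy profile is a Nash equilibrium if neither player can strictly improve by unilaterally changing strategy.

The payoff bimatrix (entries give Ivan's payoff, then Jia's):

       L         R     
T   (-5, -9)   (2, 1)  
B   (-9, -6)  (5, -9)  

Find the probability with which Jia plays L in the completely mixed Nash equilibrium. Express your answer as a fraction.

3/7

Let c be the probability that Jia plays L. In a completely mixed equilibrium, Ivan must be indifferent between T and B.
Ivan's expected payoff from T is −5c + 2(1−c); from B it is −9c + 5(1−c).
Setting these equal: −7c + 2 = −14c + 5, so c = 3/7.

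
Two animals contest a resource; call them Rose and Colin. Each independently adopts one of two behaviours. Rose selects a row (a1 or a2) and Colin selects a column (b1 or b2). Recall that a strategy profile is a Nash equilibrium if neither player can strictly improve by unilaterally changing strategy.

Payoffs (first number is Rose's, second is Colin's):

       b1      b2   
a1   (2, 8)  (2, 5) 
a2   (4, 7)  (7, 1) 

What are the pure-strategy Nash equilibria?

(a2, b1)

(a1, b1): Rose prefers a2 (4 > 2) — not an equilibrium.
(a1, b2): Rose prefers a2 (7 > 2); Colin prefers b1 (8 > 5) — not an equilibrium.
(a2, b1): Rose gets 4 ≥ 2 from a1, and Colin gets 7 ≥ 1 from b2 — Nash equilibrium.
(a2, b2): Colin prefers b1 (7 > 1) — not an equilibrium.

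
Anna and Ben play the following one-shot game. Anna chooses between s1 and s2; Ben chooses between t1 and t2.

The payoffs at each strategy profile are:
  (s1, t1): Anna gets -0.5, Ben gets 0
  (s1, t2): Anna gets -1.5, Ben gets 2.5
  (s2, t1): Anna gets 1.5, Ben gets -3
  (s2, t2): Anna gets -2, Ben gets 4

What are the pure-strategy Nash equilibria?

(s1, t2)

(s1, t1): Anna prefers s2 (1.5 > -0.5); Ben prefers t2 (2.5 > 0) — not an equilibrium.
(s1, t2): Anna gets -1.5 ≥ -2 from s2, and Ben gets 2.5 ≥ 0 from t1 — Nash equilibrium.
(s2, t1): Ben prefers t2 (4 > -3) — not an equilibrium.
(s2, t2): Anna prefers s1 (-1.5 > -2) — not an equilibrium.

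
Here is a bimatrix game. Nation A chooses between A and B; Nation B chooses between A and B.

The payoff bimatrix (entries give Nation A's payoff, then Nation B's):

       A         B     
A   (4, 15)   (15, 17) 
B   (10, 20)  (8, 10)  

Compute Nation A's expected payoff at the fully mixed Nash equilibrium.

118/13

First find y, the probability Nation B plays A, from Nation A's indifference between A and B: 4y + 15(1−y) = 10y + 8(1−y), giving y = 7/13.
Since Nation A is indifferent in equilibrium, Nation A's expected payoff equals the payoff from either row against (7/13, 6/13). Using A: 4(7/13) + 15(6/13) = 118/13.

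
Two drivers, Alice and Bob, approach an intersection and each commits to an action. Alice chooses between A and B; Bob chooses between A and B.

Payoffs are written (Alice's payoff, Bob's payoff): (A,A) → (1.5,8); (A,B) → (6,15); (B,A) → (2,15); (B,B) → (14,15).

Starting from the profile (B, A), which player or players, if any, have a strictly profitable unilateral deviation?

Neither

Alice at (B, A) earns 2; deviating to A yields 1.5 — not better.
Bob earns 15; deviating to B yields 15 — not better.
Neither player can strictly improve; the profile is a Nash equilibrium.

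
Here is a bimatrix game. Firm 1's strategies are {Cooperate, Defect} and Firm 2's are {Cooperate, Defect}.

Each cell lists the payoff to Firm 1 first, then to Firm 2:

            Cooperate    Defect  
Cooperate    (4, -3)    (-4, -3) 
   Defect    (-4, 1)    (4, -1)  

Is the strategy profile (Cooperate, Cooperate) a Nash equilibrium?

Yes

At (Cooperate, Cooperate), Firm 1 earns 4; switching to Defect would give -4, so Firm 1 has no profitable deviation.
Firm 2 earns -3; switching to Defect would give -3, so Firm 2 has no profitable deviation.
Neither player can gain by a unilateral deviation, so this profile is a Nash equilibrium.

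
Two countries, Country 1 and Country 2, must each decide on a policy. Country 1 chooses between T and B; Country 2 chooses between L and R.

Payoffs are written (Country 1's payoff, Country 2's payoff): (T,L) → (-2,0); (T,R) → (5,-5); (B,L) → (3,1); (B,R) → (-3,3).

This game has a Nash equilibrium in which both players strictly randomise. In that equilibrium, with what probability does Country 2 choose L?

8/13

Let c be the probability that Country 2 plays L. In a completely mixed equilibrium, Country 1 must be indifferent between T and B.
Country 1's expected payoff from T is −2c + 5(1−c); from B it is 3c − 3(1−c).
Setting these equal: −7c + 5 = 6c − 3, so c = 8/13.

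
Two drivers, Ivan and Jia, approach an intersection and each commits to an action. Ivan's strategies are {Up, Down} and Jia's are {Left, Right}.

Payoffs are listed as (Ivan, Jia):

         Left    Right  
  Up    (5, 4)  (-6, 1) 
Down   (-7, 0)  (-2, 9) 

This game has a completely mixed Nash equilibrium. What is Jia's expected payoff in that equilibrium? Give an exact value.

First find p, the probability Ivan plays Up, from Jia's indifference between Left and Right: 4p = p + 9(1−p), giving p = 3/4.
Since Jia is indifferent in equilibrium, Jia's expected payoff equals the payoff from either column against (3/4, 1/4). Using Left: 4(3/4) = 3.

3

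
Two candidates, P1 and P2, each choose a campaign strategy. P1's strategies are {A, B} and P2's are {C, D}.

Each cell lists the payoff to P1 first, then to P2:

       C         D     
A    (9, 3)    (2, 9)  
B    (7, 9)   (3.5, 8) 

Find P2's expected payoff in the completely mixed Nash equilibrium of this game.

57/7

First find x, the probability P1 plays A, from P2's indifference between C and D: 3x + 9(1−x) = 9x + 8(1−x), giving x = 1/7.
Since P2 is indifferent in equilibrium, P2's expected payoff equals the payoff from either column against (1/7, 6/7). Using C: 3(1/7) + 9(6/7) = 57/7.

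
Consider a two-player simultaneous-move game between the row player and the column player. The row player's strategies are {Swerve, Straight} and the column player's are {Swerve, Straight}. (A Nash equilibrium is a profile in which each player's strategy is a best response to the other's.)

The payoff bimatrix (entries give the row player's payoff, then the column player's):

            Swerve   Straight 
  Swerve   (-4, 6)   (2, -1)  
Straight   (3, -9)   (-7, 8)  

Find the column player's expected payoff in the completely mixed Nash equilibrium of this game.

13/8

First find x, the probability the row player plays Swerve, from the column player's indifference between Swerve and Straight: 6x − 9(1−x) = −x + 8(1−x), giving x = 17/24.
Since the column player is indifferent in equilibrium, the column player's expected payoff equals the payoff from either column against (17/24, 7/24). Using Swerve: 6(17/24) − 9(7/24) = 13/8.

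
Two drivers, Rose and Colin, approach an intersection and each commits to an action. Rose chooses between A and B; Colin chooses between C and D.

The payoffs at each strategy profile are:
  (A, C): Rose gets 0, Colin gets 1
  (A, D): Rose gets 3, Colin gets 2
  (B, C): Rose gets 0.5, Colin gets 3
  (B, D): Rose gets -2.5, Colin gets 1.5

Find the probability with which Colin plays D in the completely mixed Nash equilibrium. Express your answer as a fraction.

1/12

Let y be the probability that Colin plays C. In a completely mixed equilibrium, Rose must be indifferent between A and B.
Rose's expected payoff from A is 3(1−y); from B it is 0.5y − 2.5(1−y).
Setting these equal: −3y + 3 = 3y − 2.5, so y = 11/12.
Therefore Colin plays D with probability 1 − 11/12 = 1/12.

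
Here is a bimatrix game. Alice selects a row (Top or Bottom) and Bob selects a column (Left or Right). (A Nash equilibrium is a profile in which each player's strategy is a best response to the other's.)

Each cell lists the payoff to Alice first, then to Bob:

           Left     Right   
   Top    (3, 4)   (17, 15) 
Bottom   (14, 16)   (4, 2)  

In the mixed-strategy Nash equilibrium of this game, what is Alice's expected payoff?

113/12

First find q, the probability Bob plays Left, from Alice's indifference between Top and Bottom: 3q + 17(1−q) = 14q + 4(1−q), giving q = 13/24.
Since Alice is indifferent in equilibrium, Alice's expected payoff equals the payoff from either row against (13/24, 11/24). Using Top: 3(13/24) + 17(11/24) = 113/12.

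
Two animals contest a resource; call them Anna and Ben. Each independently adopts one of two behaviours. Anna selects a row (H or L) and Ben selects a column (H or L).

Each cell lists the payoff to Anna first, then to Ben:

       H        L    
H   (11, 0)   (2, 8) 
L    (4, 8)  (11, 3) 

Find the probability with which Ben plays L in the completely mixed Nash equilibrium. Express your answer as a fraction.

Let y be the probability that Ben plays H. In a completely mixed equilibrium, Anna must be indifferent between H and L.
Anna's expected payoff from H is 11y + 2(1−y); from L it is 4y + 11(1−y).
Setting these equal: 9y + 2 = −7y + 11, so y = 9/16.
Therefore Ben plays L with probability 1 − 9/16 = 7/16.

7/16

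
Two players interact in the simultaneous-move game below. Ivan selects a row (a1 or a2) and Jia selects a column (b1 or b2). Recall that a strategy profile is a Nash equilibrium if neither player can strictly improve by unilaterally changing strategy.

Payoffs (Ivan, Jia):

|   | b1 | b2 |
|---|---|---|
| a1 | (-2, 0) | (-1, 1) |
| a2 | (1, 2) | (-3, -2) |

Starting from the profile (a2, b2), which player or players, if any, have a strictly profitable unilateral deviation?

Both

Ivan at (a2, b2) earns -3; deviating to a1 yields -1 — a strict improvement.
Jia earns -2; deviating to b1 yields 2 — a strict improvement.
Both Ivan and Jia have strictly profitable deviations.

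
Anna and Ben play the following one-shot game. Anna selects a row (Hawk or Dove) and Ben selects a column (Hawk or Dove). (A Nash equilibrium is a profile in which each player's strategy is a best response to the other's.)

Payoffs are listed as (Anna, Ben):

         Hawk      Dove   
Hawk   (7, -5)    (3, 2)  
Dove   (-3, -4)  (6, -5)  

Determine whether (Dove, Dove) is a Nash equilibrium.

At (Dove, Dove), Anna earns 6; switching to Hawk would give 3, so Anna has no profitable deviation.
Ben earns -5; switching to Hawk would give -4, so Ben would deviate.
Since at least one player can profitably deviate, this is not a Nash equilibrium.

No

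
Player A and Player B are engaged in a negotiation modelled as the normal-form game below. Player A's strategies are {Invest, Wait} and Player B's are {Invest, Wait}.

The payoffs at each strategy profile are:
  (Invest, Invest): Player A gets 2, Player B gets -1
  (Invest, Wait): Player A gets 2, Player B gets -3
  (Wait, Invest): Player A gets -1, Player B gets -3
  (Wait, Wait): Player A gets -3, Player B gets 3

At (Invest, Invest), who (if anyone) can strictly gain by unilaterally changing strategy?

Player A at (Invest, Invest) earns 2; deviating to Wait yields -1 — not better.
Player B earns -1; deviating to Wait yields -3 — not better.
Neither player can strictly improve; the profile is a Nash equilibrium.

Neither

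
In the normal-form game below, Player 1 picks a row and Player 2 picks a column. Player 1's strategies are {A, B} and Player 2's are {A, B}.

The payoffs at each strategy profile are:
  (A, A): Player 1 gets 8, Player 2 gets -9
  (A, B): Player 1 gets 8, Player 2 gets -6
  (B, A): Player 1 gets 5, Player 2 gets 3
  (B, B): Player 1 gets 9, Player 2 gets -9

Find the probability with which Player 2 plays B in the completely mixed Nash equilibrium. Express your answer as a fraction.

Let y be the probability that Player 2 plays A. In a completely mixed equilibrium, Player 1 must be indifferent between A and B.
Player 1's expected payoff from A is 8y + 8(1−y); from B it is 5y + 9(1−y).
Setting these equal: 8 = −4y + 9, so y = 1/4.
Therefore Player 2 plays B with probability 1 − 1/4 = 3/4.

3/4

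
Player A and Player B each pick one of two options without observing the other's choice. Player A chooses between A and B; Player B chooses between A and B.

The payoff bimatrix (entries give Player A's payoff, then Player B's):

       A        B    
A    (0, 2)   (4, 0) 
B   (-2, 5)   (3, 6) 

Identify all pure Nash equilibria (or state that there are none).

(A, A): Player A gets 0 ≥ -2 from B, and Player B gets 2 ≥ 0 from B — Nash equilibrium.
(A, B): Player B prefers A (2 > 0) — not an equilibrium.
(B, A): Player A prefers A (0 > -2); Player B prefers B (6 > 5) — not an equilibrium.
(B, B): Player A prefers A (4 > 3) — not an equilibrium.

(A, A)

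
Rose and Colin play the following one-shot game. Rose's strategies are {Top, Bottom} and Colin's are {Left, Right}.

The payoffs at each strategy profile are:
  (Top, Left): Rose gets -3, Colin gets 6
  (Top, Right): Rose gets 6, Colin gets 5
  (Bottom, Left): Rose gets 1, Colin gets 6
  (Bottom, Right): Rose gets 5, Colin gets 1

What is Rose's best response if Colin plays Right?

Top

Against Right, Rose earns 6 from Top and 5 from Bottom.
So Top is the best response.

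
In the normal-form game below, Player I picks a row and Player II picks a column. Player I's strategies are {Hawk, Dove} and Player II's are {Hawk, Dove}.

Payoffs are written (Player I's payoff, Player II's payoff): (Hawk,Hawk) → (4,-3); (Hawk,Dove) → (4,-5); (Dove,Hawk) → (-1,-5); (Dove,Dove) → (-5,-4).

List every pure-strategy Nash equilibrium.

(Hawk, Hawk): Player I gets 4 ≥ -1 from Dove, and Player II gets -3 ≥ -5 from Dove — Nash equilibrium.
(Hawk, Dove): Player II prefers Hawk (-3 > -5) — not an equilibrium.
(Dove, Hawk): Player I prefers Hawk (4 > -1); Player II prefers Dove (-4 > -5) — not an equilibrium.
(Dove, Dove): Player I prefers Hawk (4 > -5) — not an equilibrium.

(Hawk, Hawk)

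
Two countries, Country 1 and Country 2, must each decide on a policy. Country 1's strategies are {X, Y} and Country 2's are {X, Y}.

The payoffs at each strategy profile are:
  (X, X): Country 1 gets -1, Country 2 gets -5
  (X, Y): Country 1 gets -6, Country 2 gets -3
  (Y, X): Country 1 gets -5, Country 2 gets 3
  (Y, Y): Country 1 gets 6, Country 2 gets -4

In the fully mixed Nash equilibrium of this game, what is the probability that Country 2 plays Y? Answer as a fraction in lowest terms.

1/4

Let q be the probability that Country 2 plays X. In a completely mixed equilibrium, Country 1 must be indifferent between X and Y.
Country 1's expected payoff from X is −q − 6(1−q); from Y it is −5q + 6(1−q).
Setting these equal: 5q − 6 = −11q + 6, so q = 3/4.
Therefore Country 2 plays Y with probability 1 − 3/4 = 1/4.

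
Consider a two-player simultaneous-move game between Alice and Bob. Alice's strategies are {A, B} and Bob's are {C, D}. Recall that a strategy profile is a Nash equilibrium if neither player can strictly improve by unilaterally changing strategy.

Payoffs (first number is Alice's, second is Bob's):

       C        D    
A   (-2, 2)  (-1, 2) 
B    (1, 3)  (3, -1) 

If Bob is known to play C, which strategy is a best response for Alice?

B

Against C, Alice earns -2 from A and 1 from B.
So B is the best response.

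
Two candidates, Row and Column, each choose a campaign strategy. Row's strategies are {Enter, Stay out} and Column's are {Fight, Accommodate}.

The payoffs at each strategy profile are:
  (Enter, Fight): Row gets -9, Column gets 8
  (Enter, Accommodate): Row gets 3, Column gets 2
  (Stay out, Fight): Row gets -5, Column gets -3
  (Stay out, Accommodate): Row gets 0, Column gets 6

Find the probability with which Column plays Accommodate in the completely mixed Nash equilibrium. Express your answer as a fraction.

4/7

Let y be the probability that Column plays Fight. In a completely mixed equilibrium, Row must be indifferent between Enter and Stay out.
Row's expected payoff from Enter is −9y + 3(1−y); from Stay out it is −5y.
Setting these equal: −12y + 3 = −5y, so y = 3/7.
Therefore Column plays Accommodate with probability 1 − 3/7 = 4/7.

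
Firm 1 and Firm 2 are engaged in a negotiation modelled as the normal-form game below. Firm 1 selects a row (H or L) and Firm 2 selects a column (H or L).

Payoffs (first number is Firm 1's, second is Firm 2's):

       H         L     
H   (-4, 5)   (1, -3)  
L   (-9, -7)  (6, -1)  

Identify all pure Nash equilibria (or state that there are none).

(H, H) and (L, L)

(H, H): Firm 1 gets -4 ≥ -9 from L, and Firm 2 gets 5 ≥ -3 from L — Nash equilibrium.
(H, L): Firm 1 prefers L (6 > 1); Firm 2 prefers H (5 > -3) — not an equilibrium.
(L, H): Firm 1 prefers H (-4 > -9); Firm 2 prefers L (-1 > -7) — not an equilibrium.
(L, L): Firm 1 gets 6 ≥ 1 from H, and Firm 2 gets -1 ≥ -7 from H — Nash equilibrium.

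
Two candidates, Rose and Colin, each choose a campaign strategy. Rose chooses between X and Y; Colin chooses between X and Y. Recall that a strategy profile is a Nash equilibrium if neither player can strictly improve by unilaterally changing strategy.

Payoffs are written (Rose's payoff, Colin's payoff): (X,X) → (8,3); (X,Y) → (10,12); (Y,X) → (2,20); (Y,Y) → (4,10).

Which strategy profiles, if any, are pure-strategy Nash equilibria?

(X, Y)

(X, X): Colin prefers Y (12 > 3) — not an equilibrium.
(X, Y): Rose gets 10 ≥ 4 from Y, and Colin gets 12 ≥ 3 from X — Nash equilibrium.
(Y, X): Rose prefers X (8 > 2) — not an equilibrium.
(Y, Y): Rose prefers X (10 > 4); Colin prefers X (20 > 10) — not an equilibrium.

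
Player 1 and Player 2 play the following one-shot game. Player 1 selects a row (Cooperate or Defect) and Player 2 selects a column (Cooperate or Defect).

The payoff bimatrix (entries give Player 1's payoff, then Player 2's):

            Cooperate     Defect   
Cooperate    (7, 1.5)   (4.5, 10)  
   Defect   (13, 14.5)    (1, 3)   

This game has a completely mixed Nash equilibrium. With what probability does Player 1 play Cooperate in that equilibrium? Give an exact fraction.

Let p be the probability that Player 1 plays Cooperate. In a completely mixed equilibrium, Player 2 must be indifferent between Cooperate and Defect.
Player 2's expected payoff from Cooperate is 1.5p + 14.5(1−p); from Defect it is 10p + 3(1−p).
Setting these equal: −13p + 14.5 = 7p + 3, so p = 23/40.

23/40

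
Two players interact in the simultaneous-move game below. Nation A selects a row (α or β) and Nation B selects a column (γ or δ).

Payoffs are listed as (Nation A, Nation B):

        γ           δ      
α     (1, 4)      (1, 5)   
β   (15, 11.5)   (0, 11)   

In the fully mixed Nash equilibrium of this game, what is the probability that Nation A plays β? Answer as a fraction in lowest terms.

Let r be the probability that Nation A plays α. In a completely mixed equilibrium, Nation B must be indifferent between γ and δ.
Nation B's expected payoff from γ is 4r + 11.5(1−r); from δ it is 5r + 11(1−r).
Setting these equal: −7.5r + 11.5 = −6r + 11, so r = 1/3.
Therefore Nation A plays β with probability 1 − 1/3 = 2/3.

2/3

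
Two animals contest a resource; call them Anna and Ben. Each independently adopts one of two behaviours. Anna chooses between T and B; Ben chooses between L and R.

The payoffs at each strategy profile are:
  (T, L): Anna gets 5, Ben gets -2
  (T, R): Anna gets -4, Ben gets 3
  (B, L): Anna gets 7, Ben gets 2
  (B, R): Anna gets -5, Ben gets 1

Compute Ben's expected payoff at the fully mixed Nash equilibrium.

4/3

First find x, the probability Anna plays T, from Ben's indifference between L and R: −2x + 2(1−x) = 3x + (1−x), giving x = 1/6.
Since Ben is indifferent in equilibrium, Ben's expected payoff equals the payoff from either column against (1/6, 5/6). Using L: −2(1/6) + 2(5/6) = 4/3.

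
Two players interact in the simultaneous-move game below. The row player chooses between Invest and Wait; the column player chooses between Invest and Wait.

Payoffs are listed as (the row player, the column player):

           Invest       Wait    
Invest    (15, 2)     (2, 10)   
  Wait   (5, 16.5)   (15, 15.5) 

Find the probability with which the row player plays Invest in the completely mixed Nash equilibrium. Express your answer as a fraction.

Let p be the probability that the row player plays Invest. In a completely mixed equilibrium, the column player must be indifferent between Invest and Wait.
The column player's expected payoff from Invest is 2p + 16.5(1−p); from Wait it is 10p + 15.5(1−p).
Setting these equal: −14.5p + 16.5 = −5.5p + 15.5, so p = 1/9.

1/9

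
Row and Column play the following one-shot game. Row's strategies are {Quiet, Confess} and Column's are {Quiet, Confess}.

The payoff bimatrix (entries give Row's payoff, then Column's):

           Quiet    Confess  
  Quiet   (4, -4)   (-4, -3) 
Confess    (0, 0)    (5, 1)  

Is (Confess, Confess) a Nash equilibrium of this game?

At (Confess, Confess), Row earns 5; switching to Quiet would give -4, so Row has no profitable deviation.
Column earns 1; switching to Quiet would give 0, so Column has no profitable deviation.
Neither player can gain by a unilateral deviation, so this profile is a Nash equilibrium.

Yes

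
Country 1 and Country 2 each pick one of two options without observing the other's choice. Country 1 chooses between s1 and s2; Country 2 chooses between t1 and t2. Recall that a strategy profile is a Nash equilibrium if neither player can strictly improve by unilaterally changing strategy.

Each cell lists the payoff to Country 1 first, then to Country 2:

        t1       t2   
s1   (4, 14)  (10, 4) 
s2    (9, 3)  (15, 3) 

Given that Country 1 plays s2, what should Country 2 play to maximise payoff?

either — both t1 and t2 are best responses

Against s2, Country 2 earns 3 from t1 and 3 from t2.
So either strategy is a best response.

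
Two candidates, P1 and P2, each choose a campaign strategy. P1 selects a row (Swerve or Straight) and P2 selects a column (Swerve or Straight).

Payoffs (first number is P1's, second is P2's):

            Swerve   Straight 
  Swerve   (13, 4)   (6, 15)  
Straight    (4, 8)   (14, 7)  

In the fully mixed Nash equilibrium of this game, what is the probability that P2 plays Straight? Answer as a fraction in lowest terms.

9/17

Let y be the probability that P2 plays Swerve. In a completely mixed equilibrium, P1 must be indifferent between Swerve and Straight.
P1's expected payoff from Swerve is 13y + 6(1−y); from Straight it is 4y + 14(1−y).
Setting these equal: 7y + 6 = −10y + 14, so y = 8/17.
Therefore P2 plays Straight with probability 1 − 8/17 = 9/17.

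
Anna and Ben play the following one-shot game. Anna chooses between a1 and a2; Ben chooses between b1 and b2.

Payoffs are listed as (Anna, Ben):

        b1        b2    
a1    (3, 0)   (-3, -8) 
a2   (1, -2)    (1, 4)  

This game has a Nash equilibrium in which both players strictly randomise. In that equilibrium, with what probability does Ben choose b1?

Let y be the probability that Ben plays b1. In a completely mixed equilibrium, Anna must be indifferent between a1 and a2.
Anna's expected payoff from a1 is 3y − 3(1−y); from a2 it is y + (1−y).
Setting these equal: 6y − 3 = 1, so y = 2/3.

2/3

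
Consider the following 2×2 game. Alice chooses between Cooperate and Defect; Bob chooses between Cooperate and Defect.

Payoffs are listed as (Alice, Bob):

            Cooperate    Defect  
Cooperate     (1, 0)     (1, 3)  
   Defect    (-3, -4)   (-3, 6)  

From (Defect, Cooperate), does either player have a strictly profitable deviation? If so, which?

Both

Alice at (Defect, Cooperate) earns -3; deviating to Cooperate yields 1 — a strict improvement.
Bob earns -4; deviating to Defect yields 6 — a strict improvement.
Both Alice and Bob have strictly profitable deviations.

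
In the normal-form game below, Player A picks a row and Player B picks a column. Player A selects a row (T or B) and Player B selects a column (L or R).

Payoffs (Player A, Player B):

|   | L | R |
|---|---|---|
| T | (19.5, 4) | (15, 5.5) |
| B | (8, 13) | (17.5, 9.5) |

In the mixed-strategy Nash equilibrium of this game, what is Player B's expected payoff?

First find x, the probability Player A plays T, from Player B's indifference between L and R: 4x + 13(1−x) = 5.5x + 9.5(1−x), giving x = 7/10.
Since Player B is indifferent in equilibrium, Player B's expected payoff equals the payoff from either column against (7/10, 3/10). Using L: 4(7/10) + 13(3/10) = 67/10.

67/10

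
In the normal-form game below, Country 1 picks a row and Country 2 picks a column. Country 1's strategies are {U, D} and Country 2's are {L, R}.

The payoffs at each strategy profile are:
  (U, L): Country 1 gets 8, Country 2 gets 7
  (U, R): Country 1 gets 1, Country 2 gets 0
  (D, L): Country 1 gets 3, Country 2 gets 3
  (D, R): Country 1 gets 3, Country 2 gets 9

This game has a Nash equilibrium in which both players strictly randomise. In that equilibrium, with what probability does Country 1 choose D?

Let p be the probability that Country 1 plays U. In a completely mixed equilibrium, Country 2 must be indifferent between L and R.
Country 2's expected payoff from L is 7p + 3(1−p); from R it is 9(1−p).
Setting these equal: 4p + 3 = −9p + 9, so p = 6/13.
Therefore Country 1 plays D with probability 1 − 6/13 = 7/13.

7/13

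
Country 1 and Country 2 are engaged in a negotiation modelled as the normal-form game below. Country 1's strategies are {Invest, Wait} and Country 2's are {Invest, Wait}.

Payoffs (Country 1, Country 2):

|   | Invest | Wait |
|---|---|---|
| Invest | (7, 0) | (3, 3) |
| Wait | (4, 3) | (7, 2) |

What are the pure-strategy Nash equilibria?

none

(Invest, Invest): Country 2 prefers Wait (3 > 0) — not an equilibrium.
(Invest, Wait): Country 1 prefers Wait (7 > 3) — not an equilibrium.
(Wait, Invest): Country 1 prefers Invest (7 > 4) — not an equilibrium.
(Wait, Wait): Country 2 prefers Invest (3 > 2) — not an equilibrium.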